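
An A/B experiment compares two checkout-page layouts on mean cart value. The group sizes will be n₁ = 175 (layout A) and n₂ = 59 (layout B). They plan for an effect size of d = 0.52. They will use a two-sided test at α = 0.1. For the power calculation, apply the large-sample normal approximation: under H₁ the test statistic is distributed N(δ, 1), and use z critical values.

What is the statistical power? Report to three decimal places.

Power ≈ 0.965

Noncentrality parameter: λ = d / √(1/n₁ + 1/n₂) = 0.52 / √(1/175 + 1/59) = 3.4541
Two-sided α = 0.1 → critical value z_{0.05} = 1.645.
Power = Φ(λ − 1.645) + Φ(−λ − 1.645) = Φ(1.809) + Φ(-5.099) = 0.9648 + 0.0000 = 0.9648.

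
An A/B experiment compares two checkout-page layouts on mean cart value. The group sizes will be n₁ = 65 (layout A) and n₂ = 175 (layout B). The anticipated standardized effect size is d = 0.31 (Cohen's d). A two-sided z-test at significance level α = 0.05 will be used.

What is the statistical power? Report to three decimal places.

Noncentrality parameter: δ = d / √(1/n₁ + 1/n₂) = 0.31 / √(1/65 + 1/175) = 2.1342
Critical value for a two-sided test at α = 0.05: z_{α/2} = 1.960.
Power = Φ(δ − 1.960) + Φ(−δ − 1.960) = Φ(0.174) + Φ(-4.094) = 0.5692 + 0.0000 = 0.5692.

Power ≈ 0.569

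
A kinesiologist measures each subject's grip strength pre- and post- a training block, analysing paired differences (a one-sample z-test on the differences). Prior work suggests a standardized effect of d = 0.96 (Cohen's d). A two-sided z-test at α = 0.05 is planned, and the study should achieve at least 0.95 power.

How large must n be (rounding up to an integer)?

Set Φ(δ − 1.960) = 0.95; then δ − 1.960 = Φ⁻¹(0.95) = 1.645, giving δ = 3.605.
(The Φ(−δ − z_{α/2}) term is vanishingly small for δ > 0 and is dropped in the standard sample-size formula.)
δ = d·√n ⇒ n = (δ/d)² = (3.605 / 0.96)² = 14.10.
Round up to the next whole unit.

n = 15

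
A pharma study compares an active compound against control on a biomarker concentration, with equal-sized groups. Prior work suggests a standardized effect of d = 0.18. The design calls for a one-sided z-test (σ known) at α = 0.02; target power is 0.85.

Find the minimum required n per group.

For power 0.85 need Φ(δ − z_{0.02}) = 0.85, so δ = z_{0.02} + z_{0.15} = 2.054 + 1.036 = 3.090.
δ = d·√(n/2) ⇒ n = 2(δ/d)² = 2 × (3.090 / 0.18)² = 589.46.
Rounding up, n = 590 per group.

n = 590 per group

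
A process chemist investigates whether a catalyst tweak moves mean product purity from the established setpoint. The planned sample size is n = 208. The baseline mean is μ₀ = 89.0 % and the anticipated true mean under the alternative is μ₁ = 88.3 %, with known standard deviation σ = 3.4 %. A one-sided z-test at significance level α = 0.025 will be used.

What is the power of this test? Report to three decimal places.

Standardized effect: d = |μ₁ − μ₀| / σ = |88.3 − 89.0| / 3.4 = 0.2059
Noncentrality parameter: δ = d·√n = 0.2059 × √208 = 2.9693
Critical value for a one-sided test at α = 0.025: z_α = 1.960.
Power = P(Z > 1.960 − δ) = Φ(1.009) = 0.8436.

Power ≈ 0.844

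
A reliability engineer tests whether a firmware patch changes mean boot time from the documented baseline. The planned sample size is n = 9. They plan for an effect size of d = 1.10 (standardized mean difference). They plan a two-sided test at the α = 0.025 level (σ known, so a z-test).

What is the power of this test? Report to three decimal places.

Noncentrality parameter: δ = d·√n = 1.10 × √9 = 3.3000
Critical value for a two-sided test at α = 0.025: z_{α/2} = 2.241.
Power = Φ(δ − 2.241) + Φ(−δ − 2.241) = Φ(1.059) + Φ(-5.541) = 0.8551 + 0.0000 = 0.8551.

Power ≈ 0.855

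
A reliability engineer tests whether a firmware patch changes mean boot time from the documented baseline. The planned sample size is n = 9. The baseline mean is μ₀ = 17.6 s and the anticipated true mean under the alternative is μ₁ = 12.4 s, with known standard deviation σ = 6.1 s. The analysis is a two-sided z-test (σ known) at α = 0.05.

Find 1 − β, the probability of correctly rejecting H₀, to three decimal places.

Power ≈ 0.725

Standardized effect: d = |μ₁ − μ₀| / σ = |12.4 − 17.6| / 6.1 = 0.8525
Noncentrality parameter: δ = d·√n = 0.8525 × √9 = 2.5574
Two-sided α = 0.05 → critical value z_{0.025} = 1.960.
Power = Φ(δ − 1.960) + Φ(−δ − 1.960) = Φ(0.597) + Φ(-4.517) = 0.7249 + 0.0000 = 0.7249.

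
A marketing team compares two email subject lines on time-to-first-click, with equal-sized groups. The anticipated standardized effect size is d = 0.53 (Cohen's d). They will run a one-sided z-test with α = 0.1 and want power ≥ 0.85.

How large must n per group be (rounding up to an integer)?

For power 0.85 need Φ(δ − z_{0.1}) = 0.85, so δ = z_{0.1} + z_{0.15} = 1.282 + 1.036 = 2.318.
δ = d·√(n/2) ⇒ n = 2(δ/d)² = 2 × (2.318 / 0.53)² = 38.26.
Round up to the next whole unit.

n = 39 per group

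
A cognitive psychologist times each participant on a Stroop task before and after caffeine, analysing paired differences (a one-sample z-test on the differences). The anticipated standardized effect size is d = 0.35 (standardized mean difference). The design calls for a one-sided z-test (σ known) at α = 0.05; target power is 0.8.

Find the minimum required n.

Set Φ(δ − 1.645) = 0.8; then δ − 1.645 = Φ⁻¹(0.8) = 0.842, giving δ = 2.486.
δ = d·√n ⇒ n = (δ/d)² = (2.486 / 0.35)² = 50.47.
Round up to the next whole unit.

n = 51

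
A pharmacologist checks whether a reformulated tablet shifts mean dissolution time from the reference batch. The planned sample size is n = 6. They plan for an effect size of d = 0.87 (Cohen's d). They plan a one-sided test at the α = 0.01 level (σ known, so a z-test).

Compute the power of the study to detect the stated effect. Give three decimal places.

Noncentrality parameter: δ = d·√n = 0.87 × √6 = 2.1311
Critical value for a one-sided test at α = 0.01: z_α = 2.326.
Power = Φ(δ − 2.326) = Φ(-0.195) = 0.4226.

Power ≈ 0.423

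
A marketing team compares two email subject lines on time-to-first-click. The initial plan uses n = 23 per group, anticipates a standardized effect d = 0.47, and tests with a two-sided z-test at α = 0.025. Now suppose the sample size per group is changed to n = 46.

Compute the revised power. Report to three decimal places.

With n = 46 per group: δ = d·√(n/2) = 0.47 × √(46/2) = 2.2540. Critical value z_{0.0125} = 2.241.
Revised power = Φ(δ − 2.241) + Φ(−δ − 2.241) = Φ(0.013) + Φ(-4.495) = 0.5050 + 0.0000 = 0.5050.

Power ≈ 0.505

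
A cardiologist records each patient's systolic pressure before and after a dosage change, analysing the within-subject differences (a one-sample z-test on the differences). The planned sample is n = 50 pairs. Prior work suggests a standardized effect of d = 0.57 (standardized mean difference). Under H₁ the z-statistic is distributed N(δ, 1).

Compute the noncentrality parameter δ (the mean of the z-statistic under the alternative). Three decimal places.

The noncentrality parameter scales effect size by the design's sample-size factor: δ = d·√n = 0.57 × √50 = 4.0305

δ ≈ 4.031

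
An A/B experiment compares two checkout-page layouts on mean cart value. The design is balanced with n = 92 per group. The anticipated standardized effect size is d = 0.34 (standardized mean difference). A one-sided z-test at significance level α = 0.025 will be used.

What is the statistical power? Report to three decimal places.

Noncentrality parameter: δ = d·√(n/2) = 0.34 × √(92/2) = 2.3060
One-sided α = 0.025 → critical value z_{0.025} = 1.960.
Power = Φ(δ − 1.960) = Φ(0.346) = 0.6353.

Power ≈ 0.635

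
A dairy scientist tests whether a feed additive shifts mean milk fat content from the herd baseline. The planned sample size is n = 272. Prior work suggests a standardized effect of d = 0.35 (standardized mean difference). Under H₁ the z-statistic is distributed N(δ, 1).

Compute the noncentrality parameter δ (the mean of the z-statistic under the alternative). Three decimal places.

The noncentrality parameter scales effect size by the design's sample-size factor: δ = d·√n = 0.35 × √272 = 5.7723

δ ≈ 5.772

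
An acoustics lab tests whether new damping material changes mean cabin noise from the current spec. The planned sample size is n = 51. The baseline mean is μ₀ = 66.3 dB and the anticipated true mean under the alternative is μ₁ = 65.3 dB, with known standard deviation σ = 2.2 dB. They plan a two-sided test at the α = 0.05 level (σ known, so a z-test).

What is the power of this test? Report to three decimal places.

Power ≈ 0.901

Standardized effect: d = |μ₁ − μ₀| / σ = |65.3 − 66.3| / 2.2 = 0.4545
Noncentrality parameter: δ = d·√n = 0.4545 × √51 = 3.2461
Two-sided α = 0.05 → critical value z_{0.025} = 1.960.
Power = Φ(δ − 1.960) + Φ(−δ − 1.960) = Φ(1.286) + Φ(-5.206) = 0.9008 + 0.0000 = 0.9008.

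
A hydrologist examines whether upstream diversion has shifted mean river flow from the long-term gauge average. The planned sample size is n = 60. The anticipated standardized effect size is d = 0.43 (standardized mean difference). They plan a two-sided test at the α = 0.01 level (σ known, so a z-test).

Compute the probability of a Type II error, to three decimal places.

Noncentrality parameter: δ = d·√n = 0.43 × √60 = 3.3308
Critical value for a two-sided test at α = 0.01: z_{α/2} = 2.576.
Power = Φ(δ − 2.576) + Φ(−δ − 2.576) = Φ(0.755) + Φ(-5.907) = 0.7749 + 0.0000 = 0.7749.
Type II error: β = 1 − power = 1 − 0.7749 = 0.2251.

β ≈ 0.225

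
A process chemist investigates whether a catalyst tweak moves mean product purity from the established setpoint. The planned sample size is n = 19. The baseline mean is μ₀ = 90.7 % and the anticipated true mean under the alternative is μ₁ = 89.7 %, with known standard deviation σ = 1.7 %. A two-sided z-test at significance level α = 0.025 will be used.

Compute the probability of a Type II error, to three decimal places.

Standardized effect: d = |μ₁ − μ₀| / σ = |89.7 − 90.7| / 1.7 = 0.5882
Noncentrality parameter: δ = d·√n = 0.5882 × √19 = 2.5641
Two-sided α = 0.025 → critical value z_{0.0125} = 2.241.
Power = Φ(δ − 2.241) + Φ(−δ − 2.241) = Φ(0.323) + Φ(-4.805) = 0.6265 + 0.0000 = 0.6265.
Type II error: β = 1 − power = 1 − 0.6265 = 0.3735.

β ≈ 0.373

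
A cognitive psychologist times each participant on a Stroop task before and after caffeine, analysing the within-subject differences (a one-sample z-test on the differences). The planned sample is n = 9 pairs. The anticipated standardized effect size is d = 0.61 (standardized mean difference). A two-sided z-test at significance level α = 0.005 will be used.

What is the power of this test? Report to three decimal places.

Power ≈ 0.164

Noncentrality parameter: δ = d·√n = 0.61 × √9 = 1.8300
Critical value for a two-sided test at α = 0.005: z_{α/2} = 2.807.
Power = Φ(δ − 2.807) + Φ(−δ − 2.807) = Φ(-0.977) + Φ(-4.637) = 0.1643 + 0.0000 = 0.1643.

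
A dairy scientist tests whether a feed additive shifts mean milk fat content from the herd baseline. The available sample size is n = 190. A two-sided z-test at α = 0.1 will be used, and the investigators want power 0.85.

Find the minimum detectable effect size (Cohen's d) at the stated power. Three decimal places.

d ≈ 0.195

Required noncentrality: δ = z_{0.05} + z_{0.15} = 1.645 + 1.036 = 2.681.
(Lower-tail contribution to power is negligible for δ > 0.)
δ = d·√n ⇒ d = δ/√n = 2.681/√190 = 0.1945.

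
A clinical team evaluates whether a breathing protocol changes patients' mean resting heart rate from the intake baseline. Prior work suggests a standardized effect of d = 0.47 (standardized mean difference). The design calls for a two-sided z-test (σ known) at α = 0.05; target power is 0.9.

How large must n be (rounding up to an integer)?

n = 48

Set Φ(δ − 1.960) = 0.9; then δ − 1.960 = Φ⁻¹(0.9) = 1.282, giving δ = 3.242.
(The Φ(−δ − z_{α/2}) term is vanishingly small for δ > 0 and is dropped in the standard sample-size formula.)
δ = d·√n ⇒ n = (δ/d)² = (3.242 / 0.47)² = 47.57.
Round up to the next whole unit.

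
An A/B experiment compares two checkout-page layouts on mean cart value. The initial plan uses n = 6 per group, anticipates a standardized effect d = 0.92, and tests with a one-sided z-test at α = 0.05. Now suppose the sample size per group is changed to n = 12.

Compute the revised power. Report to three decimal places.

Power ≈ 0.729

With n = 12 per group: δ = d·√(n/2) = 0.92 × √(12/2) = 2.2535. Critical value z_{0.05} = 1.645.
Revised power = Φ(δ − 1.645) = Φ(0.609) = 0.7286.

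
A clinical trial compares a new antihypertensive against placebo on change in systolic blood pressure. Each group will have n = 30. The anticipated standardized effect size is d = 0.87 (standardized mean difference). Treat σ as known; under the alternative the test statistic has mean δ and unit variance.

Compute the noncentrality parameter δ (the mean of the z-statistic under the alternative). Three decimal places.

δ ≈ 3.369

δ = d·√(n/2) = 0.87 × √(30/2) = 3.3695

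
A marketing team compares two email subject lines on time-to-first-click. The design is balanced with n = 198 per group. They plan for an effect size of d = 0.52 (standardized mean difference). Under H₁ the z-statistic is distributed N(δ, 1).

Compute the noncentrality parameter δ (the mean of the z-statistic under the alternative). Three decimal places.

δ ≈ 5.174

δ = d·√(n/2) = 0.52 × √(198/2) = 5.1739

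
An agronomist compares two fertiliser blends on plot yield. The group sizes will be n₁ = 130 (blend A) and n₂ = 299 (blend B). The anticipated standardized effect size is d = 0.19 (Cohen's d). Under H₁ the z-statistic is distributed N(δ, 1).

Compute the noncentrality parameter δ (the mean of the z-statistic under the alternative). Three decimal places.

δ ≈ 1.809

The noncentrality parameter scales effect size by the design's sample-size factor: δ = d / √(1/n₁ + 1/n₂) = 0.19 / √(1/130 + 1/299) = 1.8086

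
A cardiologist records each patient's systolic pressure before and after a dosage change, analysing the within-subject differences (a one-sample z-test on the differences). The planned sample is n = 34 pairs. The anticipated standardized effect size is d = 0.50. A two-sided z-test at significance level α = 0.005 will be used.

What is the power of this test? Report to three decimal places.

Noncentrality parameter: δ = d·√n = 0.50 × √34 = 2.9155
Critical value for a two-sided test at α = 0.005: z_{α/2} = 2.807.
Power = Φ(δ − 2.807) + Φ(−δ − 2.807) = Φ(0.108) + Φ(-5.723) = 0.5432 + 0.0000 = 0.5432.

Power ≈ 0.543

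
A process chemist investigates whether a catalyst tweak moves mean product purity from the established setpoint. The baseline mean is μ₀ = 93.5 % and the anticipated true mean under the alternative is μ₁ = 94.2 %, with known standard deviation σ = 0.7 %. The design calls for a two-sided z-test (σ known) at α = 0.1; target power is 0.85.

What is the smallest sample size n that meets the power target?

Standardized effect: d = |μ₁ − μ₀| / σ = |94.2 − 93.5| / 0.7 = 1.0000
For power 0.85 need Φ(δ − z_{0.05}) = 0.85, so δ = z_{0.05} + z_{0.15} = 1.645 + 1.036 = 2.681.
(The Φ(−δ − z_{α/2}) term is vanishingly small for δ > 0 and is dropped in the standard sample-size formula.)
δ = d·√n ⇒ n = (δ/d)² = (2.681 / 1.0000)² = 7.19.
Rounding up, n = 8.

n = 8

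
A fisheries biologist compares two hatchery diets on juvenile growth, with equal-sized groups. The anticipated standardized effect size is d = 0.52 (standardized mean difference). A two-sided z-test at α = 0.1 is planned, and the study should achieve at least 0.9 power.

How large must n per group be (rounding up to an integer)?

n = 64 per group

For power 0.9 need Φ(δ − z_{0.05}) = 0.9, so δ = z_{0.05} + z_{0.10} = 1.645 + 1.282 = 2.926.
(The Φ(−δ − z_{α/2}) term is vanishingly small for δ > 0 and is dropped in the standard sample-size formula.)
δ = d·√(n/2) ⇒ n = 2(δ/d)² = 2 × (2.926 / 0.52)² = 63.34.
Rounding up, n = 64 per group.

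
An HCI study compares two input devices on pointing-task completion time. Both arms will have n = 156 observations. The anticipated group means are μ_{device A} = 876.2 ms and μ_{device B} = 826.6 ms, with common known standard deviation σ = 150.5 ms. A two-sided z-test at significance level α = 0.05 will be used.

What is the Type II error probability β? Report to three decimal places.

Standardized effect: d = |μ_{device A} − μ_{device B}| / σ = |876.2 − 826.6| / 150.5 = 0.3296
Noncentrality parameter: δ = d·√(n/2) = 0.3296 × √(156/2) = 2.9107
Critical value for a two-sided test at α = 0.05: z_{α/2} = 1.960.
Power = Φ(δ − 1.960) + Φ(−δ − 1.960) = Φ(0.951) + Φ(-4.871) = 0.8291 + 0.0000 = 0.8291.
Type II error: β = 1 − power = 1 − 0.8291 = 0.1709.

β ≈ 0.171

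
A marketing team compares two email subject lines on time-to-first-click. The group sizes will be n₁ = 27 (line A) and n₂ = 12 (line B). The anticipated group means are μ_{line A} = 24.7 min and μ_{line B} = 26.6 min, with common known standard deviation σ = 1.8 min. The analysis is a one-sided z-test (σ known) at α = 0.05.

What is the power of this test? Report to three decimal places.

Power ≈ 0.919

Standardized effect: d = |μ_{line A} − μ_{line B}| / σ = |24.7 − 26.6| / 1.8 = 1.0556
Noncentrality parameter: δ = d / √(1/n₁ + 1/n₂) = 1.0556 / √(1/27 + 1/12) = 3.0424
One-sided α = 0.05 → critical value z_{0.05} = 1.645.
Power = P(Z > 1.645 − δ) = Φ(1.398) = 0.9189.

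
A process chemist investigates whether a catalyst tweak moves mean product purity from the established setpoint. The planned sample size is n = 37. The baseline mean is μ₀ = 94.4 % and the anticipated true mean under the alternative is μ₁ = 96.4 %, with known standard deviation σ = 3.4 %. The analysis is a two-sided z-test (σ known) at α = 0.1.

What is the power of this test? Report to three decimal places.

Power ≈ 0.973

Standardized effect: d = |μ₁ − μ₀| / σ = |96.4 − 94.4| / 3.4 = 0.5882
Noncentrality parameter: δ = d·√n = 0.5882 × √37 = 3.5781
Two-sided α = 0.1 → critical value z_{0.05} = 1.645.
Power = Φ(δ − 1.645) + Φ(−δ − 1.645) = Φ(1.933) + Φ(-5.223) = 0.9734 + 0.0000 = 0.9734.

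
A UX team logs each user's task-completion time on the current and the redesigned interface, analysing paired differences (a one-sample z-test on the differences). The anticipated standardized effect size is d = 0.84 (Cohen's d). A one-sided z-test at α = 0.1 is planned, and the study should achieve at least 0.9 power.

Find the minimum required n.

n = 10

For power 0.9 need Φ(δ − z_{0.1}) = 0.9, so δ = z_{0.1} + z_{0.10} = 1.282 + 1.282 = 2.563.
δ = d·√n ⇒ n = (δ/d)² = (2.563 / 0.84)² = 9.31.
Round up to the next whole unit.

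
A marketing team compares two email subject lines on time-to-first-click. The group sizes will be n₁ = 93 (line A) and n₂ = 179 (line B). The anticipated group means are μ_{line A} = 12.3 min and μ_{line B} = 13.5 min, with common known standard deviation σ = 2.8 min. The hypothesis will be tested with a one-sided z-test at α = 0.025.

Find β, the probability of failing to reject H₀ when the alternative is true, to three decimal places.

β ≈ 0.082

Standardized effect: d = |μ_{line A} − μ_{line B}| / σ = |12.3 − 13.5| / 2.8 = 0.4286
Noncentrality parameter: δ = d / √(1/n₁ + 1/n₂) = 0.4286 / √(1/93 + 1/179) = 3.3528
One-sided α = 0.025 → critical value z_{0.025} = 1.960.
Power = Φ(δ − 1.960) = Φ(1.393) = 0.9182.
Type II error: β = 1 − power = 1 − 0.9182 = 0.0818.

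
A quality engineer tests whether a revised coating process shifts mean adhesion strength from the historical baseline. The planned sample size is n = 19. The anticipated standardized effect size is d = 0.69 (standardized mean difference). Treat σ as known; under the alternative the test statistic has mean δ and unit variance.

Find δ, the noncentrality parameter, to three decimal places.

δ = d·√n = 0.69 × √19 = 3.0076

δ ≈ 3.008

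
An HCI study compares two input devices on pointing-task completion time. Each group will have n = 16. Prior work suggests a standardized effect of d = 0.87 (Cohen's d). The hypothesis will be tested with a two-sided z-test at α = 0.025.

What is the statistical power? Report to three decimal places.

Power ≈ 0.587

Noncentrality parameter: δ = d·√(n/2) = 0.87 × √(16/2) = 2.4607
Two-sided α = 0.025 → critical value z_{0.0125} = 2.241.
Power = Φ(δ − 2.241) + Φ(−δ − 2.241) = Φ(0.219) + Φ(-4.702) = 0.5868 + 0.0000 = 0.5868.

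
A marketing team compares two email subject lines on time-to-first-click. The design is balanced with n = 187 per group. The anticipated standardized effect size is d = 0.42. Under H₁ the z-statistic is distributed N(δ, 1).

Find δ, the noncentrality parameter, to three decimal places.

δ = d·√(n/2) = 0.42 × √(187/2) = 4.0612

δ ≈ 4.061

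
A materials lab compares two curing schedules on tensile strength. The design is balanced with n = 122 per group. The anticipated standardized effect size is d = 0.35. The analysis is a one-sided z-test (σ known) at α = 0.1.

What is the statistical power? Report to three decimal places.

Noncentrality parameter: δ = d·√(n/2) = 0.35 × √(122/2) = 2.7336
Critical value for a one-sided test at α = 0.1: z_α = 1.282.
Power = Φ(δ − 1.282) = Φ(1.452) = 0.9268.

Power ≈ 0.927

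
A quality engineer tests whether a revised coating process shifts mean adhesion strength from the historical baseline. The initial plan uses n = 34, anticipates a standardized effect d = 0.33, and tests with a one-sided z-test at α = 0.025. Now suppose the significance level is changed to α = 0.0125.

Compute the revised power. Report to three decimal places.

Power ≈ 0.376

δ = d·√n = 0.33 × √34 = 1.9242 (unchanged). New critical value: z_{0.0125} = 2.241.
Revised power = P(Z > 2.241 − δ) = Φ(-0.317) = 0.3756.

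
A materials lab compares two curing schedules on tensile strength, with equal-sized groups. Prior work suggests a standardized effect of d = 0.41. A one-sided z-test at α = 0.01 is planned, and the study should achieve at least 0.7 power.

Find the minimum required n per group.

For power 0.7 need Φ(δ − z_{0.01}) = 0.7, so δ = z_{0.01} + z_{0.30} = 2.326 + 0.524 = 2.851.
δ = d·√(n/2) ⇒ n = 2(δ/d)² = 2 × (2.851 / 0.41)² = 96.69.
Round up to the next whole unit.

n = 97 per group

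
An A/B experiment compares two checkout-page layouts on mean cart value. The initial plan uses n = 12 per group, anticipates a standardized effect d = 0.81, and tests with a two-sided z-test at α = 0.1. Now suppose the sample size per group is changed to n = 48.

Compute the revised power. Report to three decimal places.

With n = 48 per group: δ = d·√(n/2) = 0.81 × √(48/2) = 3.9682. Critical value z_{0.05} = 1.645.
Revised power = Φ(δ − 1.645) + Φ(−δ − 1.645) = Φ(2.323) + Φ(-5.613) = 0.9899 + 0.0000 = 0.9899.

Power ≈ 0.990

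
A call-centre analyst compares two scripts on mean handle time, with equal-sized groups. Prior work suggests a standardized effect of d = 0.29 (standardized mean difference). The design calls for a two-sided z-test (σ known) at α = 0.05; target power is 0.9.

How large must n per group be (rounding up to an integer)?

n = 250 per group

For power 0.9 need Φ(δ − z_{0.025}) = 0.9, so δ = z_{0.025} + z_{0.10} = 1.960 + 1.282 = 3.242.
(Ignoring the negligible lower-tail rejection probability gives the usual closed-form inversion.)
δ = d·√(n/2) ⇒ n = 2(δ/d)² = 2 × (3.242 / 0.29)² = 249.88.
Round up to the next whole unit.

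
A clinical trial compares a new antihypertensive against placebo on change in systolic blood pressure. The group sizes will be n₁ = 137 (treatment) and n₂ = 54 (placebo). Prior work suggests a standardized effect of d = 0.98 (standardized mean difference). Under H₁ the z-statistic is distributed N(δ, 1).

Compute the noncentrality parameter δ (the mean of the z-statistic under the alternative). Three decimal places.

δ ≈ 6.099

δ = d / √(1/n₁ + 1/n₂) = 0.98 / √(1/137 + 1/54) = 6.0991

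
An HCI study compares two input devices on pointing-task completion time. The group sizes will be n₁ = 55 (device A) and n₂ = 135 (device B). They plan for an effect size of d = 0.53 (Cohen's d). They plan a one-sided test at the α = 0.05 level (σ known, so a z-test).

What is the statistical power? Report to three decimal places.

Power ≈ 0.952

Noncentrality parameter: δ = d / √(1/n₁ + 1/n₂) = 0.53 / √(1/55 + 1/135) = 3.3132
Critical value for a one-sided test at α = 0.05: z_α = 1.645.
Power = Φ(δ − 1.645) = Φ(1.668) = 0.9524.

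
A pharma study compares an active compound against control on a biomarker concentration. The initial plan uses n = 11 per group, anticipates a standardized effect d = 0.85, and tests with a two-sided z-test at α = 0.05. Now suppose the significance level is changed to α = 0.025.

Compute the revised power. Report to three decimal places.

δ = d·√(n/2) = 0.85 × √(11/2) = 1.9934 (unchanged). New critical value: z_{0.0125} = 2.241.
Revised power = Φ(δ − 2.241) + Φ(−δ − 2.241) = Φ(-0.248) + Φ(-4.235) = 0.4021 + 0.0000 = 0.4021.

Power ≈ 0.402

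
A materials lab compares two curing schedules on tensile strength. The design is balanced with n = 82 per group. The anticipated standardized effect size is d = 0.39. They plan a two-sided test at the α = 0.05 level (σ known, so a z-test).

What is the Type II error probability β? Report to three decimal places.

β ≈ 0.296

Noncentrality parameter: δ = d·√(n/2) = 0.39 × √(82/2) = 2.4972
Critical value for a two-sided test at α = 0.05: z_{α/2} = 1.960.
Power = Φ(δ − 1.960) + Φ(−δ − 1.960) = Φ(0.537) + Φ(-4.457) = 0.7045 + 0.0000 = 0.7045.
Type II error: β = 1 − power = 1 − 0.7045 = 0.2955.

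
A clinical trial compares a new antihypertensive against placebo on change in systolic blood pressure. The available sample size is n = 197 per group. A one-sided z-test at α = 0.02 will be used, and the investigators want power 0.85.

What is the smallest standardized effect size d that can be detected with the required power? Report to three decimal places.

Need Φ(δ − 2.054) = 0.85, so δ = 2.054 + 1.036 = 3.090.
δ = d·√(n/2) ⇒ d = δ/√(n/2) = 3.090/√(197/2) = 0.3114.

d ≈ 0.311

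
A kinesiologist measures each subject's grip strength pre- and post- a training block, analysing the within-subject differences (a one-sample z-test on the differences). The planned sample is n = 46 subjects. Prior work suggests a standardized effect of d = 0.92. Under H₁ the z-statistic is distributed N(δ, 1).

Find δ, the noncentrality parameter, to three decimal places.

δ = d·√n = 0.92 × √46 = 6.2397

δ ≈ 6.240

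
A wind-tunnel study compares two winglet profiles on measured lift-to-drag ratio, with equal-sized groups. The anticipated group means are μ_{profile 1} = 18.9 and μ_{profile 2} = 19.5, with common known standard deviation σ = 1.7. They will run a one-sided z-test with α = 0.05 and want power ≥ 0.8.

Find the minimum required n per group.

Standardized effect: d = |μ_{profile 1} − μ_{profile 2}| / σ = |18.9 − 19.5| / 1.7 = 0.3529
For power 0.8 need Φ(δ − z_{0.05}) = 0.8, so δ = z_{0.05} + z_{0.20} = 1.645 + 0.842 = 2.486.
δ = d·√(n/2) ⇒ n = 2(δ/d)² = 2 × (2.486 / 0.3529)² = 99.26.
Rounding up, n = 100 per group.

n = 100 per group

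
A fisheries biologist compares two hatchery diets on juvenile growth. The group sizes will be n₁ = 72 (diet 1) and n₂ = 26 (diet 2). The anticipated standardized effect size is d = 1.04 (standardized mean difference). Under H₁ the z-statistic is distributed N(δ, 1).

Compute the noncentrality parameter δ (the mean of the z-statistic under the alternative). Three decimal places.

δ ≈ 4.545

The noncentrality parameter scales effect size by the design's sample-size factor: δ = d / √(1/n₁ + 1/n₂) = 1.04 / √(1/72 + 1/26) = 4.5454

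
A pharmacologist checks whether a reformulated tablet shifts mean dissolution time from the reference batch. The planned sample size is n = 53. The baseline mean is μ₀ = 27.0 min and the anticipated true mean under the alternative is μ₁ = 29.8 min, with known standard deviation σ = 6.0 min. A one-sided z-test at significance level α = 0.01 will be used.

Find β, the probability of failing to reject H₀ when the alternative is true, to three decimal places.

β ≈ 0.142

Standardized effect: d = |μ₁ − μ₀| / σ = |29.8 − 27.0| / 6.0 = 0.4667
Noncentrality parameter: δ = d·√n = 0.4667 × √53 = 3.3974
One-sided α = 0.01 → critical value z_{0.01} = 2.326.
Power = P(Z > 2.326 − δ) = Φ(1.071) = 0.8579.
Type II error: β = 1 − power = 1 − 0.8579 = 0.1421.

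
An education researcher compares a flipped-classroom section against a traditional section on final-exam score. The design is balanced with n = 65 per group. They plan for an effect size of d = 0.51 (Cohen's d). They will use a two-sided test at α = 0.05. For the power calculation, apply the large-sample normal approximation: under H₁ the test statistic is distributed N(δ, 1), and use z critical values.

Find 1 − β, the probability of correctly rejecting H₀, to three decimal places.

Power ≈ 0.828

Noncentrality parameter: δ = d·√(n/2) = 0.51 × √(65/2) = 2.9074
Critical value for a two-sided test at α = 0.05: z_{α/2} = 1.960.
Power = Φ(δ − 1.960) + Φ(−δ − 1.960) = Φ(0.947) + Φ(-4.867) = 0.8283 + 0.0000 = 0.8283.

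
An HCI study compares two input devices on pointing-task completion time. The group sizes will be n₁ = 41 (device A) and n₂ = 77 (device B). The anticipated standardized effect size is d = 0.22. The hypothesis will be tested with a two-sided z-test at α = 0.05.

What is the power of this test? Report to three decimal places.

Noncentrality parameter: δ = d / √(1/n₁ + 1/n₂) = 0.22 / √(1/41 + 1/77) = 1.1379
Two-sided α = 0.05 → critical value z_{0.025} = 1.960.
Power = Φ(δ − 1.960) + Φ(−δ − 1.960) = Φ(-0.822) + Φ(-3.098) = 0.2055 + 0.0010 = 0.2065.

Power ≈ 0.207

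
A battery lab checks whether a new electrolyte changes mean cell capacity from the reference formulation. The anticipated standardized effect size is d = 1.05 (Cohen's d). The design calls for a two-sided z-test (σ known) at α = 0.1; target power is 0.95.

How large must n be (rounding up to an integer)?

n = 10

Set Φ(δ − 1.645) = 0.95; then δ − 1.645 = Φ⁻¹(0.95) = 1.645, giving δ = 3.290.
(Ignoring the negligible lower-tail rejection probability gives the usual closed-form inversion.)
δ = d·√n ⇒ n = (δ/d)² = (3.290 / 1.05)² = 9.82.
Round up to the next whole unit.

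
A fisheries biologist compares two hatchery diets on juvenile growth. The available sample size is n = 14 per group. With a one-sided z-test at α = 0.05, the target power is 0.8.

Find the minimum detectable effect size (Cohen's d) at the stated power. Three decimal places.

d ≈ 0.940

Need Φ(δ − 1.645) = 0.8, so δ = 1.645 + 0.842 = 2.486.
δ = d·√(n/2) ⇒ d = δ/√(n/2) = 2.486/√(14/2) = 0.9398.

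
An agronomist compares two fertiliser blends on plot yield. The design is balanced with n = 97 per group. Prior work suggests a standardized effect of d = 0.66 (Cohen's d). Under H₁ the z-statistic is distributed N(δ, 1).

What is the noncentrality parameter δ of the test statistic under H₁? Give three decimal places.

δ ≈ 4.596

The noncentrality parameter scales effect size by the design's sample-size factor: δ = d·√(n/2) = 0.66 × √(97/2) = 4.5964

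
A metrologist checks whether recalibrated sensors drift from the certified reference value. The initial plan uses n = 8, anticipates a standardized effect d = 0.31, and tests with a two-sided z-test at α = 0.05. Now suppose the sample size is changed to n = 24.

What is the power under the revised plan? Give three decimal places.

Power ≈ 0.330

With n = 24: δ = d·√n = 0.31 × √24 = 1.5187. Critical value z_{0.025} = 1.960.
Revised power = Φ(δ − 1.960) + Φ(−δ − 1.960) = Φ(-0.441) + Φ(-3.479) = 0.3295 + 0.0003 = 0.3298.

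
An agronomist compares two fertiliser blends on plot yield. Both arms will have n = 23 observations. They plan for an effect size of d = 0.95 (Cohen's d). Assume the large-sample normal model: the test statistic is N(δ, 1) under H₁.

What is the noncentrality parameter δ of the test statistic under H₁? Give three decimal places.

δ ≈ 3.222

δ = d·√(n/2) = 0.95 × √(23/2) = 3.2216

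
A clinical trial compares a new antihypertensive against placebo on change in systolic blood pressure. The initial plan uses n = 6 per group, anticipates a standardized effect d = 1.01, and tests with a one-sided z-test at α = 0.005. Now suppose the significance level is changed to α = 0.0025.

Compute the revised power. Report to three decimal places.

Power ≈ 0.145

δ = d·√(n/2) = 1.01 × √(6/2) = 1.7494 (unchanged). New critical value: z_{0.0025} = 2.807.
Revised power = P(Z > 2.807 − δ) = Φ(-1.058) = 0.1451.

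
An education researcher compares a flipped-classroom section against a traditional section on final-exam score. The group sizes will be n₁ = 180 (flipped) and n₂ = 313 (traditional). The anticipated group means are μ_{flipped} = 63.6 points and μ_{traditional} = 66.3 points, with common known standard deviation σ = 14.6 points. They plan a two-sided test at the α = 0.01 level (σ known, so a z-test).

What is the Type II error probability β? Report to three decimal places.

β ≈ 0.725

Standardized effect: d = |μ_{flipped} − μ_{traditional}| / σ = |63.6 − 66.3| / 14.6 = 0.1849
Noncentrality parameter: δ = d / √(1/n₁ + 1/n₂) = 0.1849 / √(1/180 + 1/313) = 1.9770
Two-sided α = 0.01 → critical value z_{0.005} = 2.576.
Power = Φ(δ − 2.576) + Φ(−δ − 2.576) = Φ(-0.599) + Φ(-4.553) = 0.2746 + 0.0000 = 0.2746.
Type II error: β = 1 − power = 1 − 0.2746 = 0.7254.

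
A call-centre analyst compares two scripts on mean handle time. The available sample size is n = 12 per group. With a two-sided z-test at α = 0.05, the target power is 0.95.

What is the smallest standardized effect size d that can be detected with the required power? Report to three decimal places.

d ≈ 1.472

Required noncentrality: δ = z_{0.025} + z_{0.05} = 1.960 + 1.645 = 3.605.
(Lower-tail contribution to power is negligible for δ > 0.)
δ = d·√(n/2) ⇒ d = δ/√(n/2) = 3.605/√(12/2) = 1.4717.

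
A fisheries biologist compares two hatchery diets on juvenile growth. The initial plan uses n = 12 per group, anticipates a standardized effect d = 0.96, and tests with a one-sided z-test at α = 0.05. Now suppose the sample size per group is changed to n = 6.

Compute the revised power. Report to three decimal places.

With n = 6 per group: δ = d·√(n/2) = 0.96 × √(6/2) = 1.6628. Critical value z_{0.05} = 1.645.
Revised power = P(Z > 1.645 − δ) = Φ(0.018) = 0.5071.

Power ≈ 0.507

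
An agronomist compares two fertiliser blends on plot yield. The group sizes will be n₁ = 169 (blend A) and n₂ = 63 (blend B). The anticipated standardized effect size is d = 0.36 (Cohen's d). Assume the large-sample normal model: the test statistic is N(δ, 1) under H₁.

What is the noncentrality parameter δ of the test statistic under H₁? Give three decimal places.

The noncentrality parameter scales effect size by the design's sample-size factor: δ = d / √(1/n₁ + 1/n₂) = 0.36 / √(1/169 + 1/63) = 2.4388

δ ≈ 2.439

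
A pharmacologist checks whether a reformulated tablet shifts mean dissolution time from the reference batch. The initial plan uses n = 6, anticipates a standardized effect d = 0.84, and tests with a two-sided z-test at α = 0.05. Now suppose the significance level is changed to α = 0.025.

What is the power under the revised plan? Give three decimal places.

Power ≈ 0.427

δ = d·√n = 0.84 × √6 = 2.0576 (unchanged). New critical value: z_{0.0125} = 2.241.
Revised power = Φ(δ − 2.241) + Φ(−δ − 2.241) = Φ(-0.184) + Φ(-4.299) = 0.4271 + 0.0000 = 0.4271.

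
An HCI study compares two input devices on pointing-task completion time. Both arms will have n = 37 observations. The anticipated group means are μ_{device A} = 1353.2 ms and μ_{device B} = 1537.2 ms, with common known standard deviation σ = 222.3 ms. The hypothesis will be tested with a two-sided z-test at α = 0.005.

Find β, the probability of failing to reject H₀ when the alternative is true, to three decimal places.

β ≈ 0.226

Standardized effect: d = |μ_{device A} − μ_{device B}| / σ = |1353.2 − 1537.2| / 222.3 = 0.8277
Noncentrality parameter: δ = d·√(n/2) = 0.8277 × √(37/2) = 3.5601
Critical value for a two-sided test at α = 0.005: z_{α/2} = 2.807.
Power = Φ(δ − 2.807) + Φ(−δ − 2.807) = Φ(0.753) + Φ(-6.367) = 0.7743 + 0.0000 = 0.7743.
Type II error: β = 1 − power = 1 − 0.7743 = 0.2257.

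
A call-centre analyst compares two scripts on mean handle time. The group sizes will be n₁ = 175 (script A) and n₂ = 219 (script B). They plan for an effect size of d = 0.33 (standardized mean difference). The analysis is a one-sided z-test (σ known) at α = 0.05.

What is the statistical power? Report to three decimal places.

Noncentrality parameter: δ = d / √(1/n₁ + 1/n₂) = 0.33 / √(1/175 + 1/219) = 3.2547
One-sided α = 0.05 → critical value z_{0.05} = 1.645.
Power = P(Z > 1.645 − δ) = Φ(1.610) = 0.9463.

Power ≈ 0.946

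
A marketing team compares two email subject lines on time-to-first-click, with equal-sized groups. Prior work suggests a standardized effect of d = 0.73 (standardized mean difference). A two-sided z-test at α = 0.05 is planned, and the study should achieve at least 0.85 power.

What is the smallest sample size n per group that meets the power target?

For power 0.85 need Φ(δ − z_{0.025}) = 0.85, so δ = z_{0.025} + z_{0.15} = 1.960 + 1.036 = 2.996.
(For δ > 0 the lower-tail rejection region contributes negligibly to power, so the one-term inversion is standard.)
δ = d·√(n/2) ⇒ n = 2(δ/d)² = 2 × (2.996 / 0.73)² = 33.70.
Rounding up, n = 34 per group.

n = 34 per group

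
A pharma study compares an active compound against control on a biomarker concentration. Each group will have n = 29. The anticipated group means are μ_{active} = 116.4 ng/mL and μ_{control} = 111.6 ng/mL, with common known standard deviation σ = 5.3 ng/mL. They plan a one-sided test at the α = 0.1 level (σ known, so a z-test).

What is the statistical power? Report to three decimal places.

Power ≈ 0.985

Standardized effect: d = |μ_{active} − μ_{control}| / σ = |116.4 − 111.6| / 5.3 = 0.9057
Noncentrality parameter: δ = d·√(n/2) = 0.9057 × √(29/2) = 3.4487
One-sided α = 0.1 → critical value z_{0.1} = 1.282.
Power = P(Z > 1.282 − δ) = Φ(2.167) = 0.9849.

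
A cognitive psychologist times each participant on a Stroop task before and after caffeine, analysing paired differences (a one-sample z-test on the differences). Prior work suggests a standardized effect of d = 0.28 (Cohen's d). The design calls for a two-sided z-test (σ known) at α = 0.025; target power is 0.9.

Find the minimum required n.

n = 159

Set Φ(δ − 2.241) = 0.9; then δ − 2.241 = Φ⁻¹(0.9) = 1.282, giving δ = 3.523.
(The Φ(−δ − z_{α/2}) term is vanishingly small for δ > 0 and is dropped in the standard sample-size formula.)
δ = d·√n ⇒ n = (δ/d)² = (3.523 / 0.28)² = 158.31.
Round up to the next whole unit.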